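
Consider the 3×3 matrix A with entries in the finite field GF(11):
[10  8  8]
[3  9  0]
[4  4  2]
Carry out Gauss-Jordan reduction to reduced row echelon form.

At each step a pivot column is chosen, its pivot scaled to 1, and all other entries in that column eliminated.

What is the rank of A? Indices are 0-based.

rank = 3

pivot(0,0)=10: scale R0 → (1, 3, 3)
  clear (1,0): R1 −= (3)R0 → (0, 0, 2)
  clear (2,0): R2 −= (4)R0 → (0, 3, 1)
pivot(1,1): swap R1↔R2
pivot(1,1)=3: scale R1 → (0, 1, 4)
  clear (0,1): R0 −= (3)R1 → (1, 0, 2)
pivot(2,2)=2: scale R2 → (0, 0, 1)
  clear (0,2): R0 −= (2)R2 → (1, 0, 0)
  clear (1,2): R1 −= (4)R2 → (0, 1, 0)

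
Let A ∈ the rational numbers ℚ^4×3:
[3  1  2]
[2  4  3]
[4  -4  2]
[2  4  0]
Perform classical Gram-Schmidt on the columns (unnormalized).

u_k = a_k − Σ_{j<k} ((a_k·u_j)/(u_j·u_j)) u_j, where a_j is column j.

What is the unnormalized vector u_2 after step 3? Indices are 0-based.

u_2 = (8/67, 587/402, -10/201, -619/402)

Step 1: u_0 = a_0 = (3, 2, 4, 2).
Step 2: u_1 = a_1 − (1/11)·u_0 = (8/11, 42/11, -48/11, 42/11).
Step 3: u_2 = a_2 − (20/33)·u_0 − (23/268)·u_1 = (8/67, 587/402, -10/201, -619/402).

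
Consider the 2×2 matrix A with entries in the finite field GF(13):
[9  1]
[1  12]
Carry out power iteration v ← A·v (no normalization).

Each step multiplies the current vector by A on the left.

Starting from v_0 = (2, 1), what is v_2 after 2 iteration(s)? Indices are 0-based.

v_2 = (3, 5)

v_0 = (2, 1).
v_1 = A·v_0 = (6, 1).
v_2 = A·v_1 = (3, 5).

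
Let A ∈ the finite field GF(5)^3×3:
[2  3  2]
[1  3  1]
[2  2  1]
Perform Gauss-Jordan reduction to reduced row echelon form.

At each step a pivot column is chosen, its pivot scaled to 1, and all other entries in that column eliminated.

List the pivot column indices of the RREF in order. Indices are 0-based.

step 1: normalize row 0 (÷2) = (1, 4, 1)
  row 1: subtract 1×row0 = (0, 4, 0)
  row 2: subtract 2×row0 = (0, 4, 4)
step 2: normalize row 1 (÷4) = (0, 1, 0)
  row 0: subtract 4×row1 = (1, 0, 1)
  row 2: subtract 4×row1 = (0, 0, 4)
step 3: normalize row 2 (÷4) = (0, 0, 1)
  row 0: subtract 1×row2 = (1, 0, 0)

pivot columns: 0, 1, 2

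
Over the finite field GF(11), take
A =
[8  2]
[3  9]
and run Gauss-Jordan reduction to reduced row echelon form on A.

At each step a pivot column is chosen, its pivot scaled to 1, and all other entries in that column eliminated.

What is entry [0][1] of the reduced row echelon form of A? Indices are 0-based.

step 1: normalize row 0 (÷8) = (1, 3)
  row 1: subtract 3×row0 = (0, 0)
skip col 1 (zero from row 1)

M[0][1] = 3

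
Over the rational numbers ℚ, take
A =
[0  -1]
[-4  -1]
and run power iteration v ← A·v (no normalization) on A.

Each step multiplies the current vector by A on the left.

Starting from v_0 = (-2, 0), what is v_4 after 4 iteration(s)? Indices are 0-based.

v_4 = (-40, -72)

v_0 = (-2, 0).
v_1 = A·v_0 = (0, 8).
v_2 = A·v_1 = (-8, -8).
v_3 = A·v_2 = (8, 40).
v_4 = A·v_3 = (-40, -72).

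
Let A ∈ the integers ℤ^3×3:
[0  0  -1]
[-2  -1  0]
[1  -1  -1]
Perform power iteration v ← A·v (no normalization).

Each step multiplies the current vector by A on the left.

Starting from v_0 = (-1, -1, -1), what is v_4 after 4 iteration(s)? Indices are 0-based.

v_0 = (-1, -1, -1).
v_1 = A·v_0 = (1, 3, 1).
v_2 = A·v_1 = (-1, -5, -3).
v_3 = A·v_2 = (3, 7, 7).
v_4 = A·v_3 = (-7, -13, -11).

v_4 = (-7, -13, -11)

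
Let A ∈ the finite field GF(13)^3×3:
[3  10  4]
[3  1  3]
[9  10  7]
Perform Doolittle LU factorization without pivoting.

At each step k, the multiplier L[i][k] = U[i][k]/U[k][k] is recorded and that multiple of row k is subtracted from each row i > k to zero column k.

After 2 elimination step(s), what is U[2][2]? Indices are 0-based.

U[2][2] = 3

Step 1: pivot at (0,0) is 3.
  row1 ← row1 − (1)·row0  ⇒  L[1][0]=1, U row1=(0, 4, 12)
  row2 ← row2 − (3)·row0  ⇒  L[2][0]=3, U row2=(0, 6, 8)
Step 2: pivot at (1,1) is 4.
  row2 ← row2 − (8)·row1  ⇒  L[2][1]=8, U row2=(0, 0, 3)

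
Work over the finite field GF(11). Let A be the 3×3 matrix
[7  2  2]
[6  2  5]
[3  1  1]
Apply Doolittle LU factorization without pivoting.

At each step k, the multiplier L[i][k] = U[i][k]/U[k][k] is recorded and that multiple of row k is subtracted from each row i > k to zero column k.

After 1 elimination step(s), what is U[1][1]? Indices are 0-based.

[col 0] pivot 7
  R1 -= 4*R0 → (0, 5, 8)  (L[1][0] := 4)
  R2 -= 2*R0 → (0, 8, 8)  (L[2][0] := 2)

U[1][1] = 5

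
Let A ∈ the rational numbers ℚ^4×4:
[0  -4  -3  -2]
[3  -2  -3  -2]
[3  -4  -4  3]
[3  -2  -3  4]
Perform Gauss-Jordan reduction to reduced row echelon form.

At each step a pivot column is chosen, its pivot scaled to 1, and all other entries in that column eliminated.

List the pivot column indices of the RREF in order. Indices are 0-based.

pivot(0,0): swap R0↔R1
pivot(0,0)=3: scale R0 → (1, -2/3, -1, -2/3)
  clear (2,0): R2 −= (3)R0 → (0, -2, -1, 5)
  clear (3,0): R3 −= (3)R0 → (0, 0, 0, 6)
pivot(1,1)=-4: scale R1 → (0, 1, 3/4, 1/2)
  clear (0,1): R0 −= (-2/3)R1 → (1, 0, -1/2, -1/3)
  clear (2,1): R2 −= (-2)R1 → (0, 0, 1/2, 6)
pivot(2,2)=1/2: scale R2 → (0, 0, 1, 12)
  clear (0,2): R0 −= (-1/2)R2 → (1, 0, 0, 17/3)
  clear (1,2): R1 −= (3/4)R2 → (0, 1, 0, -17/2)
pivot(3,3)=6: scale R3 → (0, 0, 0, 1)
  clear (0,3): R0 −= (17/3)R3 → (1, 0, 0, 0)
  clear (1,3): R1 −= (-17/2)R3 → (0, 1, 0, 0)
  clear (2,3): R2 −= (12)R3 → (0, 0, 1, 0)

pivot columns: 0, 1, 2, 3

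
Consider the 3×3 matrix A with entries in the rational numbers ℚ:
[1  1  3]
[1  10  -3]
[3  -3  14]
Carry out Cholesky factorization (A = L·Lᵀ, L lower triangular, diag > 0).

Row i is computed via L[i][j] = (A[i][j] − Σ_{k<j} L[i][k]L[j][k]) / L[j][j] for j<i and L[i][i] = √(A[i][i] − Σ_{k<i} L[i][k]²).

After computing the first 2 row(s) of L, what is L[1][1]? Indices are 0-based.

Step 1: L[0][0] = √(1) = 1.
  L[1][0] = (1) / L[0][0] = 1.
Step 2: L[1][1] = √(9) = 3.

L[1][1] = 3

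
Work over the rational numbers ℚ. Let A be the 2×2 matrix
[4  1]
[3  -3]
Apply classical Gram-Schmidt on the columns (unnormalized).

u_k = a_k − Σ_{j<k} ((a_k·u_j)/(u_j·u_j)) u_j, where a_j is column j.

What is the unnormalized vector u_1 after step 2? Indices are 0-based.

Step 1: u_0 = a_0 = (4, 3).
Step 2: u_1 = a_1 − (-1/5)·u_0 = (9/5, -12/5).

u_1 = (9/5, -12/5)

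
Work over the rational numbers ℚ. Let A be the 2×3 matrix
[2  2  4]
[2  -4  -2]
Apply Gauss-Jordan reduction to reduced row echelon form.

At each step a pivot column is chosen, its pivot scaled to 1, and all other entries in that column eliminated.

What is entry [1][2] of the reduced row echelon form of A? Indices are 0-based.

step 1: normalize row 0 (÷2) = (1, 1, 2)
  row 1: subtract 2×row0 = (0, -6, -6)
step 2: normalize row 1 (÷-6) = (0, 1, 1)
  row 0: subtract 1×row1 = (1, 0, 1)

M[1][2] = 1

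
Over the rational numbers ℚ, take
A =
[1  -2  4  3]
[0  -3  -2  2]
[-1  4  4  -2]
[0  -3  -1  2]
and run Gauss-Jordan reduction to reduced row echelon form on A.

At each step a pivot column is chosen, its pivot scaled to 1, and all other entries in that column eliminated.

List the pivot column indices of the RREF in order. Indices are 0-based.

[1] R0 /= 1  ⇒  (1, -2, 4, 3)
     R2 -= -1·R0  ⇒  (0, 2, 8, 1)
[2] R1 /= -3  ⇒  (0, 1, 2/3, -2/3)
     R0 -= -2·R1  ⇒  (1, 0, 16/3, 5/3)
     R2 -= 2·R1  ⇒  (0, 0, 20/3, 7/3)
     R3 -= -3·R1  ⇒  (0, 0, 1, 0)
[3] R2 /= 20/3  ⇒  (0, 0, 1, 7/20)
     R0 -= 16/3·R2  ⇒  (1, 0, 0, -1/5)
     R1 -= 2/3·R2  ⇒  (0, 1, 0, -9/10)
     R3 -= 1·R2  ⇒  (0, 0, 0, -7/20)
[4] R3 /= -7/20  ⇒  (0, 0, 0, 1)
     R0 -= -1/5·R3  ⇒  (1, 0, 0, 0)
     R1 -= -9/10·R3  ⇒  (0, 1, 0, 0)
     R2 -= 7/20·R3  ⇒  (0, 0, 1, 0)

pivot columns: 0, 1, 2, 3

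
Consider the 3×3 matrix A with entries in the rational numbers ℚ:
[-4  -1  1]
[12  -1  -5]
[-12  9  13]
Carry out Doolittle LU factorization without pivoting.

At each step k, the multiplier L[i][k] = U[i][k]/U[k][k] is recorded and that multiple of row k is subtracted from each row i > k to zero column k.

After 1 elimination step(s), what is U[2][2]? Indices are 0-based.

U[2][2] = 10

Step 1: pivot at (0,0) is -4.
  row1 ← row1 − (-3)·row0  ⇒  L[1][0]=-3, U row1=(0, -4, -2)
  row2 ← row2 − (3)·row0  ⇒  L[2][0]=3, U row2=(0, 12, 10)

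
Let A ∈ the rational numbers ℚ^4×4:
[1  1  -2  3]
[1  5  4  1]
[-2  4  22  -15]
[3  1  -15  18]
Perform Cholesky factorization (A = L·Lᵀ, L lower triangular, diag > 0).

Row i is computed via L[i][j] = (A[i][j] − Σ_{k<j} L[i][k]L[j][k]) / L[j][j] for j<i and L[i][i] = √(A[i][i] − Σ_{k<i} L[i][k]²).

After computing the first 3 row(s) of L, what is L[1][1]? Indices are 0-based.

Step 1: L[0][0] = √(1) = 1.
  L[1][0] = (1) / L[0][0] = 1.
Step 2: L[1][1] = √(4) = 2.
  L[2][0] = (-2) / L[0][0] = -2.
  L[2][1] = (6) / L[1][1] = 3.
Step 3: L[2][2] = √(9) = 3.

L[1][1] = 2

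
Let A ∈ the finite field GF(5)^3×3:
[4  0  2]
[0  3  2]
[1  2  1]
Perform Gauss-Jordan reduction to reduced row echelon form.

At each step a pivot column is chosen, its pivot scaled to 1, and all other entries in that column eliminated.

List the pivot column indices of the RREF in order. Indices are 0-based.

pivot(0,0)=4: scale R0 → (1, 0, 3)
  clear (2,0): R2 −= (1)R0 → (0, 2, 3)
pivot(1,1)=3: scale R1 → (0, 1, 4)
  clear (2,1): R2 −= (2)R1 → (0, 0, 0)
col 2: no nonzero at/below row 2; advance.

pivot columns: 0, 1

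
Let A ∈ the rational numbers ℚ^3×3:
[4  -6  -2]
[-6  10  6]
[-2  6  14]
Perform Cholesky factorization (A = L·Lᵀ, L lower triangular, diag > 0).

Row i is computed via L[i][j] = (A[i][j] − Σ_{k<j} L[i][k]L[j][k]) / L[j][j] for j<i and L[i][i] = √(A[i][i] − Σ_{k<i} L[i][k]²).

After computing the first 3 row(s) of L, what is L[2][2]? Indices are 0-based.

Step 1: L[0][0] = √(4) = 2.
  L[1][0] = (-6) / L[0][0] = -3.
Step 2: L[1][1] = √(1) = 1.
  L[2][0] = (-2) / L[0][0] = -1.
  L[2][1] = (3) / L[1][1] = 3.
Step 3: L[2][2] = √(4) = 2.

L[2][2] = 2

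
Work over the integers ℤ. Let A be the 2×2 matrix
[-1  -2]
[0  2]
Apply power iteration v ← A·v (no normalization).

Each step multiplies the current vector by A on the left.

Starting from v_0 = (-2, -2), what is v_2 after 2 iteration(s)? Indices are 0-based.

v_0 = (-2, -2).
v_1 = A·v_0 = (6, -4).
v_2 = A·v_1 = (2, -8).

v_2 = (2, -8)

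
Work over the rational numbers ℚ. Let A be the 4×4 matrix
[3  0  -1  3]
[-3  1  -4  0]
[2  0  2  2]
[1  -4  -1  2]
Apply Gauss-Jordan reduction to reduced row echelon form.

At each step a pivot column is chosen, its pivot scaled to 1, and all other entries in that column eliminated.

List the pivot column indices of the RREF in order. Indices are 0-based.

step 1: normalize row 0 (÷3) = (1, 0, -1/3, 1)
  row 1: subtract -3×row0 = (0, 1, -5, 3)
  row 2: subtract 2×row0 = (0, 0, 8/3, 0)
  row 3: subtract 1×row0 = (0, -4, -2/3, 1)
step 2: normalize row 1 (÷1) = (0, 1, -5, 3)
  row 3: subtract -4×row1 = (0, 0, -62/3, 13)
step 3: normalize row 2 (÷8/3) = (0, 0, 1, 0)
  row 0: subtract -1/3×row2 = (1, 0, 0, 1)
  row 1: subtract -5×row2 = (0, 1, 0, 3)
  row 3: subtract -62/3×row2 = (0, 0, 0, 13)
step 4: normalize row 3 (÷13) = (0, 0, 0, 1)
  row 0: subtract 1×row3 = (1, 0, 0, 0)
  row 1: subtract 3×row3 = (0, 1, 0, 0)

pivot columns: 0, 1, 2, 3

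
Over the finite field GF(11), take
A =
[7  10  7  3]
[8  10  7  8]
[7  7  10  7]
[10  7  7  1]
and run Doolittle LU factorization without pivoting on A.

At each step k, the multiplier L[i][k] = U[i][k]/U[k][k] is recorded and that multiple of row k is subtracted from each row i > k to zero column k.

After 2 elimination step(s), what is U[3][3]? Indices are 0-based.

k=0: U[0][0]=7
  eliminate (1,0): mult=9, new row 1: (0, 8, 10, 3); set L[1][0]=9
  eliminate (2,0): mult=1, new row 2: (0, 8, 3, 4); set L[2][0]=1
  eliminate (3,0): mult=3, new row 3: (0, 10, 8, 3); set L[3][0]=3
k=1: U[1][1]=8
  eliminate (2,1): mult=1, new row 2: (0, 0, 4, 1); set L[2][1]=1
  eliminate (3,1): mult=4, new row 3: (0, 0, 1, 2); set L[3][1]=4

U[3][3] = 2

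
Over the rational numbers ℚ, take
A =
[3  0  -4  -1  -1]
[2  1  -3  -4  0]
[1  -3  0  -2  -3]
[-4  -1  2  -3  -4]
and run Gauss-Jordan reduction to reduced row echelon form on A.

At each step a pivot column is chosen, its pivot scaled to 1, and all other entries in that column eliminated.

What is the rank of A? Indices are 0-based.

rank = 4

[1] R0 /= 3  ⇒  (1, 0, -4/3, -1/3, -1/3)
     R1 -= 2·R0  ⇒  (0, 1, -1/3, -10/3, 2/3)
     R2 -= 1·R0  ⇒  (0, -3, 4/3, -5/3, -8/3)
     R3 -= -4·R0  ⇒  (0, -1, -10/3, -13/3, -16/3)
[2] R1 /= 1  ⇒  (0, 1, -1/3, -10/3, 2/3)
     R2 -= -3·R1  ⇒  (0, 0, 1/3, -35/3, -2/3)
     R3 -= -1·R1  ⇒  (0, 0, -11/3, -23/3, -14/3)
[3] R2 /= 1/3  ⇒  (0, 0, 1, -35, -2)
     R0 -= -4/3·R2  ⇒  (1, 0, 0, -47, -3)
     R1 -= -1/3·R2  ⇒  (0, 1, 0, -15, 0)
     R3 -= -11/3·R2  ⇒  (0, 0, 0, -136, -12)
[4] R3 /= -136  ⇒  (0, 0, 0, 1, 3/34)
     R0 -= -47·R3  ⇒  (1, 0, 0, 0, 39/34)
     R1 -= -15·R3  ⇒  (0, 1, 0, 0, 45/34)
     R2 -= -35·R3  ⇒  (0, 0, 1, 0, 37/34)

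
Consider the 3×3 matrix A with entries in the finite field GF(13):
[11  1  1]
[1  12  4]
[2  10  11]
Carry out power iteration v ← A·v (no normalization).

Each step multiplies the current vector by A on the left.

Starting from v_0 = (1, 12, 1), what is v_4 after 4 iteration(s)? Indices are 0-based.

v_0 = (1, 12, 1).
v_1 = A·v_0 = (11, 6, 3).
v_2 = A·v_1 = (0, 4, 11).
v_3 = A·v_2 = (2, 1, 5).
v_4 = A·v_3 = (2, 8, 4).

v_4 = (2, 8, 4)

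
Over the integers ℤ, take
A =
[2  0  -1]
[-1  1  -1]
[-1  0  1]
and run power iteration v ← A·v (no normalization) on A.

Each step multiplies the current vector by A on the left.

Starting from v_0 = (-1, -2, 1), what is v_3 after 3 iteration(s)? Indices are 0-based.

v_0 = (-1, -2, 1).
v_1 = A·v_0 = (-3, -2, 2).
v_2 = A·v_1 = (-8, -1, 5).
v_3 = A·v_2 = (-21, 2, 13).

v_3 = (-21, 2, 13)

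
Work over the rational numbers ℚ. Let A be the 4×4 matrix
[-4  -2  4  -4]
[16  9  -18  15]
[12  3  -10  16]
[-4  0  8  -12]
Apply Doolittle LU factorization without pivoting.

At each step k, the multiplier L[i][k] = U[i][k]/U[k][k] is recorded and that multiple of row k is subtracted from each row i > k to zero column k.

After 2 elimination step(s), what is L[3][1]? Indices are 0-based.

[col 0] pivot -4
  R1 -= -4*R0 → (0, 1, -2, -1)  (L[1][0] := -4)
  R2 -= -3*R0 → (0, -3, 2, 4)  (L[2][0] := -3)
  R3 -= 1*R0 → (0, 2, 4, -8)  (L[3][0] := 1)
[col 1] pivot 1
  R2 -= -3*R1 → (0, 0, -4, 1)  (L[2][1] := -3)
  R3 -= 2*R1 → (0, 0, 8, -6)  (L[3][1] := 2)

L[3][1] = 2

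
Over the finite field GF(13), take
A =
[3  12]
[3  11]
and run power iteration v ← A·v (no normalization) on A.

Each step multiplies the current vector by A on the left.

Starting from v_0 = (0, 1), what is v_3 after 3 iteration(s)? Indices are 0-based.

v_3 = (9, 8)

v_0 = (0, 1).
v_1 = A·v_0 = (12, 11).
v_2 = A·v_1 = (12, 1).
v_3 = A·v_2 = (9, 8).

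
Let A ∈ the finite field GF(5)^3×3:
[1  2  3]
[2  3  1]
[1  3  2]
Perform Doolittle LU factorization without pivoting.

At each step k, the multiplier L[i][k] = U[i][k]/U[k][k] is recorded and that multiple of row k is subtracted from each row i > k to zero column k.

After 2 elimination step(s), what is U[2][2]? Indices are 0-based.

U[2][2] = 4

Step 1: pivot at (0,0) is 1.
  row1 ← row1 − (2)·row0  ⇒  L[1][0]=2, U row1=(0, 4, 0)
  row2 ← row2 − (1)·row0  ⇒  L[2][0]=1, U row2=(0, 1, 4)
Step 2: pivot at (1,1) is 4.
  row2 ← row2 − (4)·row1  ⇒  L[2][1]=4, U row2=(0, 0, 4)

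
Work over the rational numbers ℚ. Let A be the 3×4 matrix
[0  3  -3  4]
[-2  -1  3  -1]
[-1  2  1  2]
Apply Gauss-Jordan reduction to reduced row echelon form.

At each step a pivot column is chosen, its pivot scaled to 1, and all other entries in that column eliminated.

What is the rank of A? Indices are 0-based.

[1] R0 <-> R1
[1] R0 /= -2  ⇒  (1, 1/2, -3/2, 1/2)
     R2 -= -1·R0  ⇒  (0, 5/2, -1/2, 5/2)
[2] R1 /= 3  ⇒  (0, 1, -1, 4/3)
     R0 -= 1/2·R1  ⇒  (1, 0, -1, -1/6)
     R2 -= 5/2·R1  ⇒  (0, 0, 2, -5/6)
[3] R2 /= 2  ⇒  (0, 0, 1, -5/12)
     R0 -= -1·R2  ⇒  (1, 0, 0, -7/12)
     R1 -= -1·R2  ⇒  (0, 1, 0, 11/12)

rank = 3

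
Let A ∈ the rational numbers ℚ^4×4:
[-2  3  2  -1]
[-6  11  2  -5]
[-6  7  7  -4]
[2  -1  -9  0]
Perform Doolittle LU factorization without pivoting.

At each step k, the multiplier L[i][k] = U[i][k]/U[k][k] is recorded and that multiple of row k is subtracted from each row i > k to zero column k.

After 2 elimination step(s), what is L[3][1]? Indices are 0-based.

Step 1: pivot at (0,0) is -2.
  row1 ← row1 − (3)·row0  ⇒  L[1][0]=3, U row1=(0, 2, -4, -2)
  row2 ← row2 − (3)·row0  ⇒  L[2][0]=3, U row2=(0, -2, 1, -1)
  row3 ← row3 − (-1)·row0  ⇒  L[3][0]=-1, U row3=(0, 2, -7, -1)
Step 2: pivot at (1,1) is 2.
  row2 ← row2 − (-1)·row1  ⇒  L[2][1]=-1, U row2=(0, 0, -3, -3)
  row3 ← row3 − (1)·row1  ⇒  L[3][1]=1, U row3=(0, 0, -3, 1)

L[3][1] = 1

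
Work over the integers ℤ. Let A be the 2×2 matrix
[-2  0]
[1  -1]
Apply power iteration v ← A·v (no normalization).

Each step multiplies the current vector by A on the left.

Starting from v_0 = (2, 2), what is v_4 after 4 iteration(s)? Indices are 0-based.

v_0 = (2, 2).
v_1 = A·v_0 = (-4, 0).
v_2 = A·v_1 = (8, -4).
v_3 = A·v_2 = (-16, 12).
v_4 = A·v_3 = (32, -28).

v_4 = (32, -28)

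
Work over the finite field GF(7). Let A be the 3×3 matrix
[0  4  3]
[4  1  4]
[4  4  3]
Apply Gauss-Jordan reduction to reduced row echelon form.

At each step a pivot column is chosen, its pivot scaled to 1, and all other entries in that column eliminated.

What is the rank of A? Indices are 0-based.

[1] R0 <-> R1
[1] R0 /= 4  ⇒  (1, 2, 1)
     R2 -= 4·R0  ⇒  (0, 3, 6)
[2] R1 /= 4  ⇒  (0, 1, 6)
     R0 -= 2·R1  ⇒  (1, 0, 3)
     R2 -= 3·R1  ⇒  (0, 0, 2)
[3] R2 /= 2  ⇒  (0, 0, 1)
     R0 -= 3·R2  ⇒  (1, 0, 0)
     R1 -= 6·R2  ⇒  (0, 1, 0)

rank = 3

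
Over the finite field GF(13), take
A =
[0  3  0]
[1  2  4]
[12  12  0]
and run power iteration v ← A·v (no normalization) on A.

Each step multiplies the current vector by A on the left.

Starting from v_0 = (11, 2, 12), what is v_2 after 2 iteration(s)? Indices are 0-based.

v_2 = (7, 2, 9)

v_0 = (11, 2, 12).
v_1 = A·v_0 = (6, 11, 0).
v_2 = A·v_1 = (7, 2, 9).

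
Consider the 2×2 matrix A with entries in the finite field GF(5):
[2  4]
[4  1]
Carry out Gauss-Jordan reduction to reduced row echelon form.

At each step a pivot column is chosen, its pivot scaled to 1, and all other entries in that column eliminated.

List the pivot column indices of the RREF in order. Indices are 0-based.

pivot columns: 0, 1

step 1: normalize row 0 (÷2) = (1, 2)
  row 1: subtract 4×row0 = (0, 3)
step 2: normalize row 1 (÷3) = (0, 1)
  row 0: subtract 2×row1 = (1, 0)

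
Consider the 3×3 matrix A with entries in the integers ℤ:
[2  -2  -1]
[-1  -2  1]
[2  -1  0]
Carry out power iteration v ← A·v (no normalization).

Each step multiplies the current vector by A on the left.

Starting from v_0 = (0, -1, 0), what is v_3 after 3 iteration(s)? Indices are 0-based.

v_0 = (0, -1, 0).
v_1 = A·v_0 = (2, 2, 1).
v_2 = A·v_1 = (-1, -5, 2).
v_3 = A·v_2 = (6, 13, 3).

v_3 = (6, 13, 3)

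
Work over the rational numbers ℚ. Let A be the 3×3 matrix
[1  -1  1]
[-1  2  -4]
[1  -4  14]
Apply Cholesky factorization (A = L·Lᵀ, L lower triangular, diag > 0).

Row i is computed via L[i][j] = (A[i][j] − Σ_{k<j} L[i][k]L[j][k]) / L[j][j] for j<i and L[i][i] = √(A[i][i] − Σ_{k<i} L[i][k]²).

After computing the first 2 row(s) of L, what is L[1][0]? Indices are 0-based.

L[1][0] = -1

Step 1: L[0][0] = √(1) = 1.
  L[1][0] = (-1) / L[0][0] = -1.
Step 2: L[1][1] = √(1) = 1.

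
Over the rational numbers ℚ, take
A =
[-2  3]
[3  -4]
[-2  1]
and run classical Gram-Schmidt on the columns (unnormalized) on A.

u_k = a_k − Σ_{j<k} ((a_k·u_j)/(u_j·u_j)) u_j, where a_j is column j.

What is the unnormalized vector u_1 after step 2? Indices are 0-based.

Step 1: u_0 = a_0 = (-2, 3, -2).
Step 2: u_1 = a_1 − (-20/17)·u_0 = (11/17, -8/17, -23/17).

u_1 = (11/17, -8/17, -23/17)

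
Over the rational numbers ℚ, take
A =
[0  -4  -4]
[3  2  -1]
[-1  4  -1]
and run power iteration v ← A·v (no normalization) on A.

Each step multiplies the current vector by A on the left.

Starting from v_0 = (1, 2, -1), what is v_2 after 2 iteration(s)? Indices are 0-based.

v_0 = (1, 2, -1).
v_1 = A·v_0 = (-4, 8, 8).
v_2 = A·v_1 = (-64, -4, 28).

v_2 = (-64, -4, 28)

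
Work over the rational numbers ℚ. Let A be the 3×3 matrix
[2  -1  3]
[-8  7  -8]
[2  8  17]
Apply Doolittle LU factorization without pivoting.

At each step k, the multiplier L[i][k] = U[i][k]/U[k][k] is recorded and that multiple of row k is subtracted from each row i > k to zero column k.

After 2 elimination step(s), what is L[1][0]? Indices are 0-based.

L[1][0] = -4

[col 0] pivot 2
  R1 -= -4*R0 → (0, 3, 4)  (L[1][0] := -4)
  R2 -= 1*R0 → (0, 9, 14)  (L[2][0] := 1)
[col 1] pivot 3
  R2 -= 3*R1 → (0, 0, 2)  (L[2][1] := 3)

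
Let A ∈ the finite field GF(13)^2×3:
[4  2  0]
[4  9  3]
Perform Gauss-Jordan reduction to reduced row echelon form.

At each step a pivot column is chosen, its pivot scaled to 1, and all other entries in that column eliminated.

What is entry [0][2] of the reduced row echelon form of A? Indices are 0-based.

M[0][2] = 10

pivot(0,0)=4: scale R0 → (1, 7, 0)
  clear (1,0): R1 −= (4)R0 → (0, 7, 3)
pivot(1,1)=7: scale R1 → (0, 1, 6)
  clear (0,1): R0 −= (7)R1 → (1, 0, 10)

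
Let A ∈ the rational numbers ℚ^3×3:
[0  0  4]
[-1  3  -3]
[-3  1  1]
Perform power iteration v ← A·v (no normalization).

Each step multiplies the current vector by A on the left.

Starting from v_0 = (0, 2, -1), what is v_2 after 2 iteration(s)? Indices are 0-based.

v_2 = (4, 28, 22)

v_0 = (0, 2, -1).
v_1 = A·v_0 = (-4, 9, 1).
v_2 = A·v_1 = (4, 28, 22).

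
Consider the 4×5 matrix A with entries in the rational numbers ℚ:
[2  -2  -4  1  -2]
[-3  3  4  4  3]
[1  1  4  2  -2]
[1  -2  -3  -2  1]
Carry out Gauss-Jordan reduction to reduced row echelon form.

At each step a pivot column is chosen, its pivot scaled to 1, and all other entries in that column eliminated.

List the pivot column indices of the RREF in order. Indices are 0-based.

pivot columns: 0, 1, 2, 3

[1] R0 /= 2  ⇒  (1, -1, -2, 1/2, -1)
     R1 -= -3·R0  ⇒  (0, 0, -2, 11/2, 0)
     R2 -= 1·R0  ⇒  (0, 2, 6, 3/2, -1)
     R3 -= 1·R0  ⇒  (0, -1, -1, -5/2, 2)
[2] R1 <-> R2
[2] R1 /= 2  ⇒  (0, 1, 3, 3/4, -1/2)
     R0 -= -1·R1  ⇒  (1, 0, 1, 5/4, -3/2)
     R3 -= -1·R1  ⇒  (0, 0, 2, -7/4, 3/2)
[3] R2 /= -2  ⇒  (0, 0, 1, -11/4, 0)
     R0 -= 1·R2  ⇒  (1, 0, 0, 4, -3/2)
     R1 -= 3·R2  ⇒  (0, 1, 0, 9, -1/2)
     R3 -= 2·R2  ⇒  (0, 0, 0, 15/4, 3/2)
[4] R3 /= 15/4  ⇒  (0, 0, 0, 1, 2/5)
     R0 -= 4·R3  ⇒  (1, 0, 0, 0, -31/10)
     R1 -= 9·R3  ⇒  (0, 1, 0, 0, -41/10)
     R2 -= -11/4·R3  ⇒  (0, 0, 1, 0, 11/10)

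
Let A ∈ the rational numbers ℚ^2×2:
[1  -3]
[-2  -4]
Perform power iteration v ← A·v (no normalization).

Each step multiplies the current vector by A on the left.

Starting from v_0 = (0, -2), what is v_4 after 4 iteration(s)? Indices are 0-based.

v_4 = (-522, -1076)

v_0 = (0, -2).
v_1 = A·v_0 = (6, 8).
v_2 = A·v_1 = (-18, -44).
v_3 = A·v_2 = (114, 212).
v_4 = A·v_3 = (-522, -1076).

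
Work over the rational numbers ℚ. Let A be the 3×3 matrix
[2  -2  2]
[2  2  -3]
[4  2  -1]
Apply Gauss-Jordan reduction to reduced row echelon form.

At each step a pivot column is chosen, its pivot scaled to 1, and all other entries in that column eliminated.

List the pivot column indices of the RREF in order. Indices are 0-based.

step 1: normalize row 0 (÷2) = (1, -1, 1)
  row 1: subtract 2×row0 = (0, 4, -5)
  row 2: subtract 4×row0 = (0, 6, -5)
step 2: normalize row 1 (÷4) = (0, 1, -5/4)
  row 0: subtract -1×row1 = (1, 0, -1/4)
  row 2: subtract 6×row1 = (0, 0, 5/2)
step 3: normalize row 2 (÷5/2) = (0, 0, 1)
  row 0: subtract -1/4×row2 = (1, 0, 0)
  row 1: subtract -5/4×row2 = (0, 1, 0)

pivot columns: 0, 1, 2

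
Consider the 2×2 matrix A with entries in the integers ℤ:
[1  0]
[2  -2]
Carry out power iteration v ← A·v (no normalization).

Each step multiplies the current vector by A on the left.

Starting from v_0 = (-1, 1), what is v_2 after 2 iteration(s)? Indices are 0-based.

v_0 = (-1, 1).
v_1 = A·v_0 = (-1, -4).
v_2 = A·v_1 = (-1, 6).

v_2 = (-1, 6)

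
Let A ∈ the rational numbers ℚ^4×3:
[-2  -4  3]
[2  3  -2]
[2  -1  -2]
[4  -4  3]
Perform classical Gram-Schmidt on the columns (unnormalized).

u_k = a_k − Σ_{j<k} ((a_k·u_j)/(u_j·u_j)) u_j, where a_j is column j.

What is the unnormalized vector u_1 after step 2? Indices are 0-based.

u_1 = (-30/7, 23/7, -5/7, -24/7)

Step 1: u_0 = a_0 = (-2, 2, 2, 4).
Step 2: u_1 = a_1 − (-1/7)·u_0 = (-30/7, 23/7, -5/7, -24/7).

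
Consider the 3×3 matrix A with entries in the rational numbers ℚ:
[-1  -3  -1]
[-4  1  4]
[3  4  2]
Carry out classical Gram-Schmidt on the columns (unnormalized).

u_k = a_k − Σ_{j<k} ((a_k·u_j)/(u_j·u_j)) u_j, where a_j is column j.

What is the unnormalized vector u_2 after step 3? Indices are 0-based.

Step 1: u_0 = a_0 = (-1, -4, 3).
Step 2: u_1 = a_1 − (11/26)·u_0 = (-67/26, 35/13, 71/26).
Step 3: u_2 = a_2 − (-9/26)·u_0 − (163/185)·u_1 = (171/185, 9/37, 117/185).

u_2 = (171/185, 9/37, 117/185)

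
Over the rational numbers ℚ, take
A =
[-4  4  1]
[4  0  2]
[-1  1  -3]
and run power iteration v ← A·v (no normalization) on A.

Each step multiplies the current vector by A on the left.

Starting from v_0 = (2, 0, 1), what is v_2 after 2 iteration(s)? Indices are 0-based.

v_0 = (2, 0, 1).
v_1 = A·v_0 = (-7, 10, -5).
v_2 = A·v_1 = (63, -38, 32).

v_2 = (63, -38, 32)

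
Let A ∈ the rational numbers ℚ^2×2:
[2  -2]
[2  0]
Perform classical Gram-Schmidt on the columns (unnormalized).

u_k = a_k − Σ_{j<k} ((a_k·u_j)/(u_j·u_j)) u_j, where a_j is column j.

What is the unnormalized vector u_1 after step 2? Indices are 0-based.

Step 1: u_0 = a_0 = (2, 2).
Step 2: u_1 = a_1 − (-1/2)·u_0 = (-1, 1).

u_1 = (-1, 1)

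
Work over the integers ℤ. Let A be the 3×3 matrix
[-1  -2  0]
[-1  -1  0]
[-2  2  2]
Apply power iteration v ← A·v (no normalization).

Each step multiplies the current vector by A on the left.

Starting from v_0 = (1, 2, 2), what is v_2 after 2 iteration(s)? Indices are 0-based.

v_0 = (1, 2, 2).
v_1 = A·v_0 = (-5, -3, 6).
v_2 = A·v_1 = (11, 8, 16).

v_2 = (11, 8, 16)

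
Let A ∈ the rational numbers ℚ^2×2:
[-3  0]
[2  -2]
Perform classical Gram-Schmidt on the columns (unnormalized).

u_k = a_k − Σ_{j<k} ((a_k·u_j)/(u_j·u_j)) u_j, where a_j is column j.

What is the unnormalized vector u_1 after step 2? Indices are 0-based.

u_1 = (-12/13, -18/13)

Step 1: u_0 = a_0 = (-3, 2).
Step 2: u_1 = a_1 − (-4/13)·u_0 = (-12/13, -18/13).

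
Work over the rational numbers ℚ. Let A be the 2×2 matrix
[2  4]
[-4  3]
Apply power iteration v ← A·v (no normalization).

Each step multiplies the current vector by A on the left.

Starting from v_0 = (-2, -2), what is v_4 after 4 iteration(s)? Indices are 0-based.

v_4 = (1272, -58)

v_0 = (-2, -2).
v_1 = A·v_0 = (-12, 2).
v_2 = A·v_1 = (-16, 54).
v_3 = A·v_2 = (184, 226).
v_4 = A·v_3 = (1272, -58).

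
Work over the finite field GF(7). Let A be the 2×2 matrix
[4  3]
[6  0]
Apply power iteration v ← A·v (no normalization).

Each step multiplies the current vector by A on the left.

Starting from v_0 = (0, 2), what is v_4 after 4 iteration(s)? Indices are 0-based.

v_0 = (0, 2).
v_1 = A·v_0 = (6, 0).
v_2 = A·v_1 = (3, 1).
v_3 = A·v_2 = (1, 4).
v_4 = A·v_3 = (2, 6).

v_4 = (2, 6)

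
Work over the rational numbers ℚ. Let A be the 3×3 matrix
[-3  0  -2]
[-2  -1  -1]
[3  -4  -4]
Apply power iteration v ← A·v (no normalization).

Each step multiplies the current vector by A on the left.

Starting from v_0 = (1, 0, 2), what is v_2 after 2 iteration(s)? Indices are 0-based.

v_2 = (31, 23, 15)

v_0 = (1, 0, 2).
v_1 = A·v_0 = (-7, -4, -5).
v_2 = A·v_1 = (31, 23, 15).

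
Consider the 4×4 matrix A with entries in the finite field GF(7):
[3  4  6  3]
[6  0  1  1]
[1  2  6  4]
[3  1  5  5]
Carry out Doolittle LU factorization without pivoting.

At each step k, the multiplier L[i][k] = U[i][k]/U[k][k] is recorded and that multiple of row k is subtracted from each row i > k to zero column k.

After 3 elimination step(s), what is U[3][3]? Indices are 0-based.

[col 0] pivot 3
  R1 -= 2*R0 → (0, 6, 3, 2)  (L[1][0] := 2)
  R2 -= 5*R0 → (0, 3, 4, 3)  (L[2][0] := 5)
  R3 -= 1*R0 → (0, 4, 6, 2)  (L[3][0] := 1)
[col 1] pivot 6
  R2 -= 4*R1 → (0, 0, 6, 2)  (L[2][1] := 4)
  R3 -= 3*R1 → (0, 0, 4, 3)  (L[3][1] := 3)
[col 2] pivot 6
  R3 -= 3*R2 → (0, 0, 0, 4)  (L[3][2] := 3)

U[3][3] = 4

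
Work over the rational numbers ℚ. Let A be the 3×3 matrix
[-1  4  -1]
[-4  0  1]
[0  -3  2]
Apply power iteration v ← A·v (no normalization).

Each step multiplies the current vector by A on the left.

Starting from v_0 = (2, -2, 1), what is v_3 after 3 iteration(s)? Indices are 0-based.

v_0 = (2, -2, 1).
v_1 = A·v_0 = (-11, -7, 8).
v_2 = A·v_1 = (-25, 52, 37).
v_3 = A·v_2 = (196, 137, -82).

v_3 = (196, 137, -82)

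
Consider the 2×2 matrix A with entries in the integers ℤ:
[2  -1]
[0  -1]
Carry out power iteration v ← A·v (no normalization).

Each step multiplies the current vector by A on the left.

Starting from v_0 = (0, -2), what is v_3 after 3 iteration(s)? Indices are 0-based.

v_3 = (6, 2)

v_0 = (0, -2).
v_1 = A·v_0 = (2, 2).
v_2 = A·v_1 = (2, -2).
v_3 = A·v_2 = (6, 2).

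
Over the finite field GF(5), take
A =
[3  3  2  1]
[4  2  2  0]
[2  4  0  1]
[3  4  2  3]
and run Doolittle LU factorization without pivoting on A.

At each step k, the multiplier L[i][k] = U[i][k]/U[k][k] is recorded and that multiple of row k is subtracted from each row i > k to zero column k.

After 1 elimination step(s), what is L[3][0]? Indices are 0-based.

L[3][0] = 1

Step 1: pivot at (0,0) is 3.
  row1 ← row1 − (3)·row0  ⇒  L[1][0]=3, U row1=(0, 3, 1, 2)
  row2 ← row2 − (4)·row0  ⇒  L[2][0]=4, U row2=(0, 2, 2, 2)
  row3 ← row3 − (1)·row0  ⇒  L[3][0]=1, U row3=(0, 1, 0, 2)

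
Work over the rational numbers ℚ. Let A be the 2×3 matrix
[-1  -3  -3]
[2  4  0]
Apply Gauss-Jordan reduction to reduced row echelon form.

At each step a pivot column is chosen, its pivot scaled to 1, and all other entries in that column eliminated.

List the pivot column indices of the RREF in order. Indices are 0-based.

[1] R0 /= -1  ⇒  (1, 3, 3)
     R1 -= 2·R0  ⇒  (0, -2, -6)
[2] R1 /= -2  ⇒  (0, 1, 3)
     R0 -= 3·R1  ⇒  (1, 0, -6)

pivot columns: 0, 1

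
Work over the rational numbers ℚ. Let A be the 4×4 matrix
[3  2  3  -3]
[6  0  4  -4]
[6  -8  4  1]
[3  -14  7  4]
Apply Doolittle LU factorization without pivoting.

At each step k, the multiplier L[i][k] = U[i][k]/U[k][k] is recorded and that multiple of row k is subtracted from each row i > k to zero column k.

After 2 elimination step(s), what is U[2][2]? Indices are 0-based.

k=0: U[0][0]=3
  eliminate (1,0): mult=2, new row 1: (0, -4, -2, 2); set L[1][0]=2
  eliminate (2,0): mult=2, new row 2: (0, -12, -2, 7); set L[2][0]=2
  eliminate (3,0): mult=1, new row 3: (0, -16, 4, 7); set L[3][0]=1
k=1: U[1][1]=-4
  eliminate (2,1): mult=3, new row 2: (0, 0, 4, 1); set L[2][1]=3
  eliminate (3,1): mult=4, new row 3: (0, 0, 12, -1); set L[3][1]=4

U[2][2] = 4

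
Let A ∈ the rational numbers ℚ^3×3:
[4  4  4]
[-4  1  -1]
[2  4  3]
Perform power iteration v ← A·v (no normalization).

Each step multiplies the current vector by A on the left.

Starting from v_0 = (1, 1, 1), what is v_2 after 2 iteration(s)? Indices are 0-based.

v_2 = (68, -61, 35)

v_0 = (1, 1, 1).
v_1 = A·v_0 = (12, -4, 9).
v_2 = A·v_1 = (68, -61, 35).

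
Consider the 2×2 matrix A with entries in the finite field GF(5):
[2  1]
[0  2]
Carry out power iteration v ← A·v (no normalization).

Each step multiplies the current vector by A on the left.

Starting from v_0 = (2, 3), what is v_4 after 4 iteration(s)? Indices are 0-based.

v_0 = (2, 3).
v_1 = A·v_0 = (2, 1).
v_2 = A·v_1 = (0, 2).
v_3 = A·v_2 = (2, 4).
v_4 = A·v_3 = (3, 3).

v_4 = (3, 3)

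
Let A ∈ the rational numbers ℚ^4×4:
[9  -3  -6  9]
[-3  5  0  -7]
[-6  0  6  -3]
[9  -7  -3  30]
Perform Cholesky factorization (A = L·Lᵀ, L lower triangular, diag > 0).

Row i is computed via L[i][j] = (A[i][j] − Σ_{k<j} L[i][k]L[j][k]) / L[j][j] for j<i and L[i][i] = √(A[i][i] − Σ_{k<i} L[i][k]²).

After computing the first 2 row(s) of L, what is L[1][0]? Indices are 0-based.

L[1][0] = -1

Step 1: L[0][0] = √(9) = 3.
  L[1][0] = (-3) / L[0][0] = -1.
Step 2: L[1][1] = √(4) = 2.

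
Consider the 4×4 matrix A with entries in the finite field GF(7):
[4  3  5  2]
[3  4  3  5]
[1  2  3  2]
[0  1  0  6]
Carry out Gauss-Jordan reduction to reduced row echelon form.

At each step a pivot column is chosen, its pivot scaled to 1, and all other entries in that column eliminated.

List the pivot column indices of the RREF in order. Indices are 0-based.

pivot(0,0)=4: scale R0 → (1, 6, 3, 4)
  clear (1,0): R1 −= (3)R0 → (0, 0, 1, 0)
  clear (2,0): R2 −= (1)R0 → (0, 3, 0, 5)
pivot(1,1): swap R1↔R2
pivot(1,1)=3: scale R1 → (0, 1, 0, 4)
  clear (0,1): R0 −= (6)R1 → (1, 0, 3, 1)
  clear (3,1): R3 −= (1)R1 → (0, 0, 0, 2)
pivot(2,2)=1: scale R2 → (0, 0, 1, 0)
  clear (0,2): R0 −= (3)R2 → (1, 0, 0, 1)
pivot(3,3)=2: scale R3 → (0, 0, 0, 1)
  clear (0,3): R0 −= (1)R3 → (1, 0, 0, 0)
  clear (1,3): R1 −= (4)R3 → (0, 1, 0, 0)

pivot columns: 0, 1, 2, 3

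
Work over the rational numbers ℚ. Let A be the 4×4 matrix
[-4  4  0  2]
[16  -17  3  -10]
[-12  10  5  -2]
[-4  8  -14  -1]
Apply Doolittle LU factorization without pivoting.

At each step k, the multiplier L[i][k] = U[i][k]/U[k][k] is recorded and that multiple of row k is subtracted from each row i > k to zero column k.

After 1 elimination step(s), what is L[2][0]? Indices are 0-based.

k=0: U[0][0]=-4
  eliminate (1,0): mult=-4, new row 1: (0, -1, 3, -2); set L[1][0]=-4
  eliminate (2,0): mult=3, new row 2: (0, -2, 5, -8); set L[2][0]=3
  eliminate (3,0): mult=1, new row 3: (0, 4, -14, -3); set L[3][0]=1

L[2][0] = 3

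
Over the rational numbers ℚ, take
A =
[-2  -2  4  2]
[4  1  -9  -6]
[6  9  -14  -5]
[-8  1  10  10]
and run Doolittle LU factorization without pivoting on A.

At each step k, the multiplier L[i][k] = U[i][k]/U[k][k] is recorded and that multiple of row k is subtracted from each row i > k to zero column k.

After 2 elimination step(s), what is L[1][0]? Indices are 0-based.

k=0: U[0][0]=-2
  eliminate (1,0): mult=-2, new row 1: (0, -3, -1, -2); set L[1][0]=-2
  eliminate (2,0): mult=-3, new row 2: (0, 3, -2, 1); set L[2][0]=-3
  eliminate (3,0): mult=4, new row 3: (0, 9, -6, 2); set L[3][0]=4
k=1: U[1][1]=-3
  eliminate (2,1): mult=-1, new row 2: (0, 0, -3, -1); set L[2][1]=-1
  eliminate (3,1): mult=-3, new row 3: (0, 0, -9, -4); set L[3][1]=-3

L[1][0] = -2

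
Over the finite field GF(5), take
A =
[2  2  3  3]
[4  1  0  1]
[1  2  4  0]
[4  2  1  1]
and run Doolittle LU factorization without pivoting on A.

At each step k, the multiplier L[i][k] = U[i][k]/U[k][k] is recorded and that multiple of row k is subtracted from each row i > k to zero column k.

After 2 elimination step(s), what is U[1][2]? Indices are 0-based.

k=0: U[0][0]=2
  eliminate (1,0): mult=2, new row 1: (0, 2, 4, 0); set L[1][0]=2
  eliminate (2,0): mult=3, new row 2: (0, 1, 0, 1); set L[2][0]=3
  eliminate (3,0): mult=2, new row 3: (0, 3, 0, 0); set L[3][0]=2
k=1: U[1][1]=2
  eliminate (2,1): mult=3, new row 2: (0, 0, 3, 1); set L[2][1]=3
  eliminate (3,1): mult=4, new row 3: (0, 0, 4, 0); set L[3][1]=4

U[1][2] = 4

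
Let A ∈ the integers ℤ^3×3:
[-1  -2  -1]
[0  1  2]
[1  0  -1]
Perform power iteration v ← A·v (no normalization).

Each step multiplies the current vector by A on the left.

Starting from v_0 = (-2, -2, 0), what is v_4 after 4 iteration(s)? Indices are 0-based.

v_0 = (-2, -2, 0).
v_1 = A·v_0 = (6, -2, -2).
v_2 = A·v_1 = (0, -6, 8).
v_3 = A·v_2 = (4, 10, -8).
v_4 = A·v_3 = (-16, -6, 12).

v_4 = (-16, -6, 12)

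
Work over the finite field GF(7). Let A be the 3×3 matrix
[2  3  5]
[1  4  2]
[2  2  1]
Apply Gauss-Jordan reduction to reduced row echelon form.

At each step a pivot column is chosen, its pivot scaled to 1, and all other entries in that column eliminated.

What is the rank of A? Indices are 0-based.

rank = 2

[1] R0 /= 2  ⇒  (1, 5, 6)
     R1 -= 1·R0  ⇒  (0, 6, 3)
     R2 -= 2·R0  ⇒  (0, 6, 3)
[2] R1 /= 6  ⇒  (0, 1, 4)
     R0 -= 5·R1  ⇒  (1, 0, 0)
     R2 -= 6·R1  ⇒  (0, 0, 0)
column 2 empty below row 2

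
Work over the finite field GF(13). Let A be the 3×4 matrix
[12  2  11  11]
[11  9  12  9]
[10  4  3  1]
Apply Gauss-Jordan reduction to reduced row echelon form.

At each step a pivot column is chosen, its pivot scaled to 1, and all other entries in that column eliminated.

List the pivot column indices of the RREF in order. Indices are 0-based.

pivot(0,0)=12: scale R0 → (1, 11, 2, 2)
  clear (1,0): R1 −= (11)R0 → (0, 5, 3, 0)
  clear (2,0): R2 −= (10)R0 → (0, 11, 9, 7)
pivot(1,1)=5: scale R1 → (0, 1, 11, 0)
  clear (0,1): R0 −= (11)R1 → (1, 0, 11, 2)
  clear (2,1): R2 −= (11)R1 → (0, 0, 5, 7)
pivot(2,2)=5: scale R2 → (0, 0, 1, 4)
  clear (0,2): R0 −= (11)R2 → (1, 0, 0, 10)
  clear (1,2): R1 −= (11)R2 → (0, 1, 0, 8)

pivot columns: 0, 1, 2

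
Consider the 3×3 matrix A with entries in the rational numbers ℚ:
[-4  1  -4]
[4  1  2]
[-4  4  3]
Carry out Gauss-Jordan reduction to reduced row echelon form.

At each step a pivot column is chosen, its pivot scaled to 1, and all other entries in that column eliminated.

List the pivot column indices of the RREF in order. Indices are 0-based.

pivot(0,0)=-4: scale R0 → (1, -1/4, 1)
  clear (1,0): R1 −= (4)R0 → (0, 2, -2)
  clear (2,0): R2 −= (-4)R0 → (0, 3, 7)
pivot(1,1)=2: scale R1 → (0, 1, -1)
  clear (0,1): R0 −= (-1/4)R1 → (1, 0, 3/4)
  clear (2,1): R2 −= (3)R1 → (0, 0, 10)
pivot(2,2)=10: scale R2 → (0, 0, 1)
  clear (0,2): R0 −= (3/4)R2 → (1, 0, 0)
  clear (1,2): R1 −= (-1)R2 → (0, 1, 0)

pivot columns: 0, 1, 2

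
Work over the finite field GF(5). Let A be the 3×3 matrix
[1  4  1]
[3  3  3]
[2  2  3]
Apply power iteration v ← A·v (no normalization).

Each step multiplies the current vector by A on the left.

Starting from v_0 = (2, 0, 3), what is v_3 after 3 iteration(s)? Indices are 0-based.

v_0 = (2, 0, 3).
v_1 = A·v_0 = (0, 0, 3).
v_2 = A·v_1 = (3, 4, 4).
v_3 = A·v_2 = (3, 3, 1).

v_3 = (3, 3, 1)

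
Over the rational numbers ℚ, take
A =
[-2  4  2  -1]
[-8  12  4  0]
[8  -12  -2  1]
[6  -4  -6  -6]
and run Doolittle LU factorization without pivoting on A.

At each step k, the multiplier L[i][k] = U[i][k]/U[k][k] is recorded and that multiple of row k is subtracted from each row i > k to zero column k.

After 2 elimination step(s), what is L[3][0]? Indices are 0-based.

Step 1: pivot at (0,0) is -2.
  row1 ← row1 − (4)·row0  ⇒  L[1][0]=4, U row1=(0, -4, -4, 4)
  row2 ← row2 − (-4)·row0  ⇒  L[2][0]=-4, U row2=(0, 4, 6, -3)
  row3 ← row3 − (-3)·row0  ⇒  L[3][0]=-3, U row3=(0, 8, 0, -9)
Step 2: pivot at (1,1) is -4.
  row2 ← row2 − (-1)·row1  ⇒  L[2][1]=-1, U row2=(0, 0, 2, 1)
  row3 ← row3 − (-2)·row1  ⇒  L[3][1]=-2, U row3=(0, 0, -8, -1)

L[3][0] = -3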